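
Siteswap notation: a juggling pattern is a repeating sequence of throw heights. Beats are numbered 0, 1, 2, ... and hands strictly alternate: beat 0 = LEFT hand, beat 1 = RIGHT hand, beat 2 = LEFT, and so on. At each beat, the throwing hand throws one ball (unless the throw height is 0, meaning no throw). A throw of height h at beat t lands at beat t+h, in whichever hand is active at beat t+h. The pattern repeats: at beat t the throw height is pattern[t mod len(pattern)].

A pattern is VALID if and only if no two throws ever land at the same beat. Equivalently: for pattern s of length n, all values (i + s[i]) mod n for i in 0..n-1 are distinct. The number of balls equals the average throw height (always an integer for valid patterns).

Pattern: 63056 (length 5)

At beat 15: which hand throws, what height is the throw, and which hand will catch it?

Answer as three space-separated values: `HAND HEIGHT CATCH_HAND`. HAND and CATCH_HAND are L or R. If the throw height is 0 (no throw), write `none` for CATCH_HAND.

Answer: R 6 R

Derivation:
Beat 15: 15 mod 2 = 1, so hand = R
Throw height = pattern[15 mod 5] = pattern[0] = 6
Lands at beat 15+6=21, 21 mod 2 = 1, so catch hand = R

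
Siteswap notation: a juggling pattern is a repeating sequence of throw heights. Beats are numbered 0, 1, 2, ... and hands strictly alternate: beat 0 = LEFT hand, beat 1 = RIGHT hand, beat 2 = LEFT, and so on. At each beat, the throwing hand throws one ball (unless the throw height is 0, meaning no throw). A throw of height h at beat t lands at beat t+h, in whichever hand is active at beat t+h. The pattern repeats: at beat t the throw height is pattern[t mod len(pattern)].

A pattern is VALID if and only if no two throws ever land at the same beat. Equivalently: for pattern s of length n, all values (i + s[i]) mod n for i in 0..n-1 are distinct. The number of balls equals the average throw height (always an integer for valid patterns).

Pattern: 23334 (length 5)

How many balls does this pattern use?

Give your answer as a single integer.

Answer: 3

Derivation:
Pattern = [2, 3, 3, 3, 4], length n = 5
  position 0: throw height = 2, running sum = 2
  position 1: throw height = 3, running sum = 5
  position 2: throw height = 3, running sum = 8
  position 3: throw height = 3, running sum = 11
  position 4: throw height = 4, running sum = 15
Total sum = 15; balls = sum / n = 15 / 5 = 3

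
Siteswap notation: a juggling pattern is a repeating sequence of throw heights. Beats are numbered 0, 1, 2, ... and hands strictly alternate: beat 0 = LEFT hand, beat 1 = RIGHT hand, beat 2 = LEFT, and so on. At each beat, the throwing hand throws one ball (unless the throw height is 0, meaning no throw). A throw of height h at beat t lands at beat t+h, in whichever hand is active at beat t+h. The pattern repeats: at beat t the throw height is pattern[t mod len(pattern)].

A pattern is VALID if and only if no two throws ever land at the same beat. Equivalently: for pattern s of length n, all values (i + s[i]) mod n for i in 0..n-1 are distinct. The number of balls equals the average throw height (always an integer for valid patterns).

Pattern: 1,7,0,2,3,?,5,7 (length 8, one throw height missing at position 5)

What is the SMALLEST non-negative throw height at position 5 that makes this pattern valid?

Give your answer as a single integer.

Answer: 7

Derivation:
i=0: (0 + 1) mod 8 = 1
i=1: (1 + 7) mod 8 = 0
i=2: (2 + 0) mod 8 = 2
i=3: (3 + 2) mod 8 = 5
i=4: (4 + 3) mod 8 = 7
i=5: s[i]=? (unknown)
i=6: (6 + 5) mod 8 = 3
i=7: (7 + 7) mod 8 = 6
Known residues: [0, 1, 2, 3, 5, 6, 7]; need a permutation of 0..7, so missing residue r = 4
Need (5 + s) mod 8 = 4; smallest s = (4 - 5) mod 8 = 7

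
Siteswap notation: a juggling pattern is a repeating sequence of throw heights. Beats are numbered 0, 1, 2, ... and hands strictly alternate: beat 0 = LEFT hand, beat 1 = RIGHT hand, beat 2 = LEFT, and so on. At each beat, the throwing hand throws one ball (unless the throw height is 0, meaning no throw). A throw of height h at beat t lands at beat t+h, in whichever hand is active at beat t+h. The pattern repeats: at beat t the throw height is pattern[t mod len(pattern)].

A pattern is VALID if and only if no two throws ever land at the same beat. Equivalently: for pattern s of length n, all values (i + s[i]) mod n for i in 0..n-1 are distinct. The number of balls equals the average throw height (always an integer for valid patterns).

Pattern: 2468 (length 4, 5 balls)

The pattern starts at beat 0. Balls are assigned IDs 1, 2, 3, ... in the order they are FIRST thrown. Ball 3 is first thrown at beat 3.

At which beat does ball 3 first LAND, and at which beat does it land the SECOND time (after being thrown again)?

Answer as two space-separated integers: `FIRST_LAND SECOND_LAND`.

Answer: 11 19

Derivation:
Beat 0 (L): throw ball1 h=2 -> lands@2:L; in-air after throw: [b1@2:L]
Beat 1 (R): throw ball2 h=4 -> lands@5:R; in-air after throw: [b1@2:L b2@5:R]
Beat 2 (L): throw ball1 h=6 -> lands@8:L; in-air after throw: [b2@5:R b1@8:L]
Beat 3 (R): throw ball3 h=8 -> lands@11:R; in-air after throw: [b2@5:R b1@8:L b3@11:R]
Beat 4 (L): throw ball4 h=2 -> lands@6:L; in-air after throw: [b2@5:R b4@6:L b1@8:L b3@11:R]
Beat 5 (R): throw ball2 h=4 -> lands@9:R; in-air after throw: [b4@6:L b1@8:L b2@9:R b3@11:R]
Beat 6 (L): throw ball4 h=6 -> lands@12:L; in-air after throw: [b1@8:L b2@9:R b3@11:R b4@12:L]
Beat 7 (R): throw ball5 h=8 -> lands@15:R; in-air after throw: [b1@8:L b2@9:R b3@11:R b4@12:L b5@15:R]
Beat 8 (L): throw ball1 h=2 -> lands@10:L; in-air after throw: [b2@9:R b1@10:L b3@11:R b4@12:L b5@15:R]
Beat 9 (R): throw ball2 h=4 -> lands@13:R; in-air after throw: [b1@10:L b3@11:R b4@12:L b2@13:R b5@15:R]
Beat 10 (L): throw ball1 h=6 -> lands@16:L; in-air after throw: [b3@11:R b4@12:L b2@13:R b5@15:R b1@16:L]
Beat 11 (R): throw ball3 h=8 -> lands@19:R; in-air after throw: [b4@12:L b2@13:R b5@15:R b1@16:L b3@19:R]
Beat 12 (L): throw ball4 h=2 -> lands@14:L; in-air after throw: [b2@13:R b4@14:L b5@15:R b1@16:L b3@19:R]
Beat 13 (R): throw ball2 h=4 -> lands@17:R; in-air after throw: [b4@14:L b5@15:R b1@16:L b2@17:R b3@19:R]
Beat 14 (L): throw ball4 h=6 -> lands@20:L; in-air after throw: [b5@15:R b1@16:L b2@17:R b3@19:R b4@20:L]
Beat 15 (R): throw ball5 h=8 -> lands@23:R; in-air after throw: [b1@16:L b2@17:R b3@19:R b4@20:L b5@23:R]
Beat 16 (L): throw ball1 h=2 -> lands@18:L; in-air after throw: [b2@17:R b1@18:L b3@19:R b4@20:L b5@23:R]
Beat 17 (R): throw ball2 h=4 -> lands@21:R; in-air after throw: [b1@18:L b3@19:R b4@20:L b2@21:R b5@23:R]
Beat 18 (L): throw ball1 h=6 -> lands@24:L; in-air after throw: [b3@19:R b4@20:L b2@21:R b5@23:R b1@24:L]
Beat 19 (R): throw ball3 h=8 -> lands@27:R; in-air after throw: [b4@20:L b2@21:R b5@23:R b1@24:L b3@27:R]
Ball 3: thrown@3 h=8 -> first land @11; rethrown@11 h=8 -> second land @19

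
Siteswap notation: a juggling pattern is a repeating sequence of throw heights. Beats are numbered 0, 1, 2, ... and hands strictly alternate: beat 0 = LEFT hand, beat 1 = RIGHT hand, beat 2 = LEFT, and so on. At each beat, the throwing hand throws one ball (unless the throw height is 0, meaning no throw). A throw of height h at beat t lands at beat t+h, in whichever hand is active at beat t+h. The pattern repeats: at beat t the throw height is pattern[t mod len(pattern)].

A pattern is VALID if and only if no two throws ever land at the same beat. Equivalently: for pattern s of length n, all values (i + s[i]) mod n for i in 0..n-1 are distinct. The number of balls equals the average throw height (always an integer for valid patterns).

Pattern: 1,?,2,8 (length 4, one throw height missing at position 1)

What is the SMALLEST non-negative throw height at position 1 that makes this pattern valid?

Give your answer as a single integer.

i=0: (0 + 1) mod 4 = 1
i=1: s[i]=? (unknown)
i=2: (2 + 2) mod 4 = 0
i=3: (3 + 8) mod 4 = 3
Known residues: [0, 1, 3]; need a permutation of 0..3, so missing residue r = 2
Need (1 + s) mod 4 = 2; smallest s = (2 - 1) mod 4 = 1

Answer: 1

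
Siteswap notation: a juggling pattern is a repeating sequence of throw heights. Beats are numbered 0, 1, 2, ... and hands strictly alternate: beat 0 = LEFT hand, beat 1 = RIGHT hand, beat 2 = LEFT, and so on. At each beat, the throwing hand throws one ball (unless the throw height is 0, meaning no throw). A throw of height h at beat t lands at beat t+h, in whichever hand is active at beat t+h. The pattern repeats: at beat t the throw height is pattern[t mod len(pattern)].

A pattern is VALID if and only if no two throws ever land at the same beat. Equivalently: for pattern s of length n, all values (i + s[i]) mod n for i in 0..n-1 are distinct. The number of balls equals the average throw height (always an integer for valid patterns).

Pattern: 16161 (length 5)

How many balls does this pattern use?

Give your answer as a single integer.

Answer: 3

Derivation:
Pattern = [1, 6, 1, 6, 1], length n = 5
  position 0: throw height = 1, running sum = 1
  position 1: throw height = 6, running sum = 7
  position 2: throw height = 1, running sum = 8
  position 3: throw height = 6, running sum = 14
  position 4: throw height = 1, running sum = 15
Total sum = 15; balls = sum / n = 15 / 5 = 3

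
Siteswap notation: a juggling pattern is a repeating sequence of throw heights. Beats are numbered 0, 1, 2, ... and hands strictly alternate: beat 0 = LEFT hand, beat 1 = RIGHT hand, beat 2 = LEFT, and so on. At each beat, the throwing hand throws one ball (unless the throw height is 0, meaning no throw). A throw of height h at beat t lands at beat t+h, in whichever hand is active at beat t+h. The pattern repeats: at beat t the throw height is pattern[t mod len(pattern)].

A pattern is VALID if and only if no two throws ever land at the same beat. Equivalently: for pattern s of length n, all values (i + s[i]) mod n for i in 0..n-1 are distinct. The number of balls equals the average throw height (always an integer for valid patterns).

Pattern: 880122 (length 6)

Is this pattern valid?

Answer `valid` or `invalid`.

i=0: (i + s[i]) mod n = (0 + 8) mod 6 = 2
i=1: (i + s[i]) mod n = (1 + 8) mod 6 = 3
i=2: (i + s[i]) mod n = (2 + 0) mod 6 = 2
i=3: (i + s[i]) mod n = (3 + 1) mod 6 = 4
i=4: (i + s[i]) mod n = (4 + 2) mod 6 = 0
i=5: (i + s[i]) mod n = (5 + 2) mod 6 = 1
Residues: [2, 3, 2, 4, 0, 1], distinct: False

Answer: invalid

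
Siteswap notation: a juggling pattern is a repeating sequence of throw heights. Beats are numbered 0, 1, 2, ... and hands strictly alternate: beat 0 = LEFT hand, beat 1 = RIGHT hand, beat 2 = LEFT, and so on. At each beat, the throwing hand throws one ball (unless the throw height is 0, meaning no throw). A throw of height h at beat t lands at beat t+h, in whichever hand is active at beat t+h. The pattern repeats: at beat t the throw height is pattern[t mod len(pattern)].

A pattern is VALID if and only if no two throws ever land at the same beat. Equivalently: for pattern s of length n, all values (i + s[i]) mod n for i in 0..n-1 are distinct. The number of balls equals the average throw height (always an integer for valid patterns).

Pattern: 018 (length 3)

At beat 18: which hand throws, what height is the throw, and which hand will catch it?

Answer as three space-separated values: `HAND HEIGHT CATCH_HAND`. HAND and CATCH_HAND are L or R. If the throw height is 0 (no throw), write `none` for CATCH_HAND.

Beat 18: 18 mod 2 = 0, so hand = L
Throw height = pattern[18 mod 3] = pattern[0] = 0

Answer: L 0 none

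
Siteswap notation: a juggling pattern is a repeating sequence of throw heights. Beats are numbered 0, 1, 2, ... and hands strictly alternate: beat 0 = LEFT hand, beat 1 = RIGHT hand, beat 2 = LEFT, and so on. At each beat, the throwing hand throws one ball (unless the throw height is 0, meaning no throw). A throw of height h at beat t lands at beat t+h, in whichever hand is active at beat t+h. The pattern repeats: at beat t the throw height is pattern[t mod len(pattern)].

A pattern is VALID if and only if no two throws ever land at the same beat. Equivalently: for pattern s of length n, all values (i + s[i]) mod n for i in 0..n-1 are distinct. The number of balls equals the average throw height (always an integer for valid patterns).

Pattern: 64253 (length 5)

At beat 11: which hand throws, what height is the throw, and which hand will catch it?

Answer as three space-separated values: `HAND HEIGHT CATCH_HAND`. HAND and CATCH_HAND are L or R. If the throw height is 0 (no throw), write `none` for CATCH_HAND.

Answer: R 4 R

Derivation:
Beat 11: 11 mod 2 = 1, so hand = R
Throw height = pattern[11 mod 5] = pattern[1] = 4
Lands at beat 11+4=15, 15 mod 2 = 1, so catch hand = R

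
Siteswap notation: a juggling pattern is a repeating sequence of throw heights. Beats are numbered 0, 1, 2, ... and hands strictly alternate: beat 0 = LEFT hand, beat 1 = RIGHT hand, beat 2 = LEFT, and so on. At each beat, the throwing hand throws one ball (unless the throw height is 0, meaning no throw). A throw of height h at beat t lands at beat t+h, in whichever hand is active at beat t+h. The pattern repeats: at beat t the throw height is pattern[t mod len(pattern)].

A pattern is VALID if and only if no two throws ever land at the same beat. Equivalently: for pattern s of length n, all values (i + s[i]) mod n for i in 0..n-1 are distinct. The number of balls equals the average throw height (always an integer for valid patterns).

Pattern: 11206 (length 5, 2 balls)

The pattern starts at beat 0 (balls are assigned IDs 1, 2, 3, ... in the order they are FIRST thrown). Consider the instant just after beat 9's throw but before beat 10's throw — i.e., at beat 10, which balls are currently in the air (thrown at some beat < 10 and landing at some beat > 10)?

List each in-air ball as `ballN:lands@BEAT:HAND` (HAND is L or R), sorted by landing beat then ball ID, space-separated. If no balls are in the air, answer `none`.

Answer: ball2:lands@15:R

Derivation:
Beat 0 (L): throw ball1 h=1 -> lands@1:R; in-air after throw: [b1@1:R]
Beat 1 (R): throw ball1 h=1 -> lands@2:L; in-air after throw: [b1@2:L]
Beat 2 (L): throw ball1 h=2 -> lands@4:L; in-air after throw: [b1@4:L]
Beat 4 (L): throw ball1 h=6 -> lands@10:L; in-air after throw: [b1@10:L]
Beat 5 (R): throw ball2 h=1 -> lands@6:L; in-air after throw: [b2@6:L b1@10:L]
Beat 6 (L): throw ball2 h=1 -> lands@7:R; in-air after throw: [b2@7:R b1@10:L]
Beat 7 (R): throw ball2 h=2 -> lands@9:R; in-air after throw: [b2@9:R b1@10:L]
Beat 9 (R): throw ball2 h=6 -> lands@15:R; in-air after throw: [b1@10:L b2@15:R]
Beat 10 (L): throw ball1 h=1 -> lands@11:R; in-air after throw: [b1@11:R b2@15:R]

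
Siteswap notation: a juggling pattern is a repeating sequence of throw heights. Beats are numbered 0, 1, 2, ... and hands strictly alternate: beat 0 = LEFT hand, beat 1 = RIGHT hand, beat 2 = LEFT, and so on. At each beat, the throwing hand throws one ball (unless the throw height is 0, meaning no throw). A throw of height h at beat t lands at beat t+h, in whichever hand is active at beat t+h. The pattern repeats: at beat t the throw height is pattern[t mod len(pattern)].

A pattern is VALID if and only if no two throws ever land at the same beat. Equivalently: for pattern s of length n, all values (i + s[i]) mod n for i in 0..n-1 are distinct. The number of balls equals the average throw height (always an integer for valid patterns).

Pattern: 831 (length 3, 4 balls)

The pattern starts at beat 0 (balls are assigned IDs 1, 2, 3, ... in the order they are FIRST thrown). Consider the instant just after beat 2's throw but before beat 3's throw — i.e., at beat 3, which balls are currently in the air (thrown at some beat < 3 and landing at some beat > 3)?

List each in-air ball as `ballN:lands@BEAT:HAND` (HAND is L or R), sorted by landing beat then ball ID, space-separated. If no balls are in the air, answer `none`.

Beat 0 (L): throw ball1 h=8 -> lands@8:L; in-air after throw: [b1@8:L]
Beat 1 (R): throw ball2 h=3 -> lands@4:L; in-air after throw: [b2@4:L b1@8:L]
Beat 2 (L): throw ball3 h=1 -> lands@3:R; in-air after throw: [b3@3:R b2@4:L b1@8:L]
Beat 3 (R): throw ball3 h=8 -> lands@11:R; in-air after throw: [b2@4:L b1@8:L b3@11:R]

Answer: ball2:lands@4:L ball1:lands@8:L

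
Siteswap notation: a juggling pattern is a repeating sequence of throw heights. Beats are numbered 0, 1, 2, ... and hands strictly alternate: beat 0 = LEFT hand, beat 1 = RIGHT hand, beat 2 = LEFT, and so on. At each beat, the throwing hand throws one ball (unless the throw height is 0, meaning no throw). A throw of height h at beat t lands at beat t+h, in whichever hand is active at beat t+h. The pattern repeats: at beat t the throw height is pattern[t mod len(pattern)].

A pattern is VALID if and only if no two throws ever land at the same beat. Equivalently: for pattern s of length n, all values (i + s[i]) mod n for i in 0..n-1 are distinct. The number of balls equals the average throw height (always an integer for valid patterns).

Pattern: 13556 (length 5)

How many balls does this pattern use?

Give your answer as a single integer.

Pattern = [1, 3, 5, 5, 6], length n = 5
  position 0: throw height = 1, running sum = 1
  position 1: throw height = 3, running sum = 4
  position 2: throw height = 5, running sum = 9
  position 3: throw height = 5, running sum = 14
  position 4: throw height = 6, running sum = 20
Total sum = 20; balls = sum / n = 20 / 5 = 4

Answer: 4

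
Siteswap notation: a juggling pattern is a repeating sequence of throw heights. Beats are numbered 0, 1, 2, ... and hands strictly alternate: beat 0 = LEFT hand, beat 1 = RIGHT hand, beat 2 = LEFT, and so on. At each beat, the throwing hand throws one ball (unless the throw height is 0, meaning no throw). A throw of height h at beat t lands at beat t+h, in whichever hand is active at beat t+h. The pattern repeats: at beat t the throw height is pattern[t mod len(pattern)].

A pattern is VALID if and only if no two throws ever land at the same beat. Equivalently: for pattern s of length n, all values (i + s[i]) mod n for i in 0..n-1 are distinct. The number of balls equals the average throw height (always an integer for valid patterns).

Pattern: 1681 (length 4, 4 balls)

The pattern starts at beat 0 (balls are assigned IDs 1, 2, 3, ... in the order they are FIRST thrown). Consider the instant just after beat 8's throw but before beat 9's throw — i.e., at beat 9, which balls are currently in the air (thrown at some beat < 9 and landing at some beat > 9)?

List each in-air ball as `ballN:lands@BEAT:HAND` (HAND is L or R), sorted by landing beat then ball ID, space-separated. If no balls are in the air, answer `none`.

Answer: ball2:lands@10:L ball3:lands@11:R ball4:lands@14:L

Derivation:
Beat 0 (L): throw ball1 h=1 -> lands@1:R; in-air after throw: [b1@1:R]
Beat 1 (R): throw ball1 h=6 -> lands@7:R; in-air after throw: [b1@7:R]
Beat 2 (L): throw ball2 h=8 -> lands@10:L; in-air after throw: [b1@7:R b2@10:L]
Beat 3 (R): throw ball3 h=1 -> lands@4:L; in-air after throw: [b3@4:L b1@7:R b2@10:L]
Beat 4 (L): throw ball3 h=1 -> lands@5:R; in-air after throw: [b3@5:R b1@7:R b2@10:L]
Beat 5 (R): throw ball3 h=6 -> lands@11:R; in-air after throw: [b1@7:R b2@10:L b3@11:R]
Beat 6 (L): throw ball4 h=8 -> lands@14:L; in-air after throw: [b1@7:R b2@10:L b3@11:R b4@14:L]
Beat 7 (R): throw ball1 h=1 -> lands@8:L; in-air after throw: [b1@8:L b2@10:L b3@11:R b4@14:L]
Beat 8 (L): throw ball1 h=1 -> lands@9:R; in-air after throw: [b1@9:R b2@10:L b3@11:R b4@14:L]
Beat 9 (R): throw ball1 h=6 -> lands@15:R; in-air after throw: [b2@10:L b3@11:R b4@14:L b1@15:R]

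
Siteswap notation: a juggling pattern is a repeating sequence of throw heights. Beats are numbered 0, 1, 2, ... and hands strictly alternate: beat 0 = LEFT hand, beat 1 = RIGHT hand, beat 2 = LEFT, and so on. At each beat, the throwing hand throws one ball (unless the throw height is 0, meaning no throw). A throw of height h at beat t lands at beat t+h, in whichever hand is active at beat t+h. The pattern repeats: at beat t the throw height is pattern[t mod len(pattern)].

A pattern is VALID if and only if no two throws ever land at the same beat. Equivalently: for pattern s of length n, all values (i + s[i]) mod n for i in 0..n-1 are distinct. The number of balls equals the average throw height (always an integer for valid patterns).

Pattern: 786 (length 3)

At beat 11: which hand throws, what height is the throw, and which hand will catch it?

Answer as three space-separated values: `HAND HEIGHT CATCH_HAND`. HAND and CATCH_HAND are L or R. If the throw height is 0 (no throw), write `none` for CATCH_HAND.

Answer: R 6 R

Derivation:
Beat 11: 11 mod 2 = 1, so hand = R
Throw height = pattern[11 mod 3] = pattern[2] = 6
Lands at beat 11+6=17, 17 mod 2 = 1, so catch hand = R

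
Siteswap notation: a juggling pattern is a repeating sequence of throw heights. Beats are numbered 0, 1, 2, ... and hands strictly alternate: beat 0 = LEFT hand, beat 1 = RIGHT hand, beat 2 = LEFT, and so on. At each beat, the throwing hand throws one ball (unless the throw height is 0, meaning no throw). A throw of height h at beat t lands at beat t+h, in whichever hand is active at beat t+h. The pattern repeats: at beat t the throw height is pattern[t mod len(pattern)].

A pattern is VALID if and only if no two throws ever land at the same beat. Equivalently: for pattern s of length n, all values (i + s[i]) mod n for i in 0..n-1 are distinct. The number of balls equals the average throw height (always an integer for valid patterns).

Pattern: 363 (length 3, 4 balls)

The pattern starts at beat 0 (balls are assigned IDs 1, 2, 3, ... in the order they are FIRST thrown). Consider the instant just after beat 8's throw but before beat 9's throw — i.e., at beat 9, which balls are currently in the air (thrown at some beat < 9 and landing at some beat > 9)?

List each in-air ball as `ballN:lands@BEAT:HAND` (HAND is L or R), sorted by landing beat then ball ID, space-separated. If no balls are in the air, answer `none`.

Beat 0 (L): throw ball1 h=3 -> lands@3:R; in-air after throw: [b1@3:R]
Beat 1 (R): throw ball2 h=6 -> lands@7:R; in-air after throw: [b1@3:R b2@7:R]
Beat 2 (L): throw ball3 h=3 -> lands@5:R; in-air after throw: [b1@3:R b3@5:R b2@7:R]
Beat 3 (R): throw ball1 h=3 -> lands@6:L; in-air after throw: [b3@5:R b1@6:L b2@7:R]
Beat 4 (L): throw ball4 h=6 -> lands@10:L; in-air after throw: [b3@5:R b1@6:L b2@7:R b4@10:L]
Beat 5 (R): throw ball3 h=3 -> lands@8:L; in-air after throw: [b1@6:L b2@7:R b3@8:L b4@10:L]
Beat 6 (L): throw ball1 h=3 -> lands@9:R; in-air after throw: [b2@7:R b3@8:L b1@9:R b4@10:L]
Beat 7 (R): throw ball2 h=6 -> lands@13:R; in-air after throw: [b3@8:L b1@9:R b4@10:L b2@13:R]
Beat 8 (L): throw ball3 h=3 -> lands@11:R; in-air after throw: [b1@9:R b4@10:L b3@11:R b2@13:R]
Beat 9 (R): throw ball1 h=3 -> lands@12:L; in-air after throw: [b4@10:L b3@11:R b1@12:L b2@13:R]

Answer: ball4:lands@10:L ball3:lands@11:R ball2:lands@13:R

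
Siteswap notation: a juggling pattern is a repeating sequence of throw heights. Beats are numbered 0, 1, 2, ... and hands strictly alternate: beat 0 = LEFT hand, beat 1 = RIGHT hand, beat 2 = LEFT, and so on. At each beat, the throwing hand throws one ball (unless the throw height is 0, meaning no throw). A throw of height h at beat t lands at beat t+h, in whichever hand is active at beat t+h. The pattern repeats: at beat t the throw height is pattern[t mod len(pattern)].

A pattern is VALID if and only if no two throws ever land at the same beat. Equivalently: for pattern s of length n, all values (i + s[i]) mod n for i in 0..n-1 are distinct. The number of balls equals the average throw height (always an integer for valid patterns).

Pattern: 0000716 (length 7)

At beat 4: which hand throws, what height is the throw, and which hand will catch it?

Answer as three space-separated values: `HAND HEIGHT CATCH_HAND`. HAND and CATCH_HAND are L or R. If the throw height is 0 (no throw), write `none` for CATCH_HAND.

Beat 4: 4 mod 2 = 0, so hand = L
Throw height = pattern[4 mod 7] = pattern[4] = 7
Lands at beat 4+7=11, 11 mod 2 = 1, so catch hand = R

Answer: L 7 R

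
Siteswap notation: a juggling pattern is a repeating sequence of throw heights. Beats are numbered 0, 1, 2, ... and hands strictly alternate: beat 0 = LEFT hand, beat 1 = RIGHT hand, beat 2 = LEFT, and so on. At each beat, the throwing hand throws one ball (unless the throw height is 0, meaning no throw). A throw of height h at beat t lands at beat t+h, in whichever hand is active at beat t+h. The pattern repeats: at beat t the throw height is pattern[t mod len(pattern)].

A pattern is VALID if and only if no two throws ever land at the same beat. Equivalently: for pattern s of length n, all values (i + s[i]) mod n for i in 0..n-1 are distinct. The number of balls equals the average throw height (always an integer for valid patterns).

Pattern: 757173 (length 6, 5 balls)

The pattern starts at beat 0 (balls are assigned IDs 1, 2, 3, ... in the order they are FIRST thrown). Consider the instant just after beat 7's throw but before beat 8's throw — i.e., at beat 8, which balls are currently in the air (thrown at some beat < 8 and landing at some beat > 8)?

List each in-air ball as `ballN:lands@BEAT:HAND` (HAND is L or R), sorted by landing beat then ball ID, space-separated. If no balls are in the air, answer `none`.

Answer: ball3:lands@9:R ball4:lands@11:R ball1:lands@12:L ball2:lands@13:R

Derivation:
Beat 0 (L): throw ball1 h=7 -> lands@7:R; in-air after throw: [b1@7:R]
Beat 1 (R): throw ball2 h=5 -> lands@6:L; in-air after throw: [b2@6:L b1@7:R]
Beat 2 (L): throw ball3 h=7 -> lands@9:R; in-air after throw: [b2@6:L b1@7:R b3@9:R]
Beat 3 (R): throw ball4 h=1 -> lands@4:L; in-air after throw: [b4@4:L b2@6:L b1@7:R b3@9:R]
Beat 4 (L): throw ball4 h=7 -> lands@11:R; in-air after throw: [b2@6:L b1@7:R b3@9:R b4@11:R]
Beat 5 (R): throw ball5 h=3 -> lands@8:L; in-air after throw: [b2@6:L b1@7:R b5@8:L b3@9:R b4@11:R]
Beat 6 (L): throw ball2 h=7 -> lands@13:R; in-air after throw: [b1@7:R b5@8:L b3@9:R b4@11:R b2@13:R]
Beat 7 (R): throw ball1 h=5 -> lands@12:L; in-air after throw: [b5@8:L b3@9:R b4@11:R b1@12:L b2@13:R]
Beat 8 (L): throw ball5 h=7 -> lands@15:R; in-air after throw: [b3@9:R b4@11:R b1@12:L b2@13:R b5@15:R]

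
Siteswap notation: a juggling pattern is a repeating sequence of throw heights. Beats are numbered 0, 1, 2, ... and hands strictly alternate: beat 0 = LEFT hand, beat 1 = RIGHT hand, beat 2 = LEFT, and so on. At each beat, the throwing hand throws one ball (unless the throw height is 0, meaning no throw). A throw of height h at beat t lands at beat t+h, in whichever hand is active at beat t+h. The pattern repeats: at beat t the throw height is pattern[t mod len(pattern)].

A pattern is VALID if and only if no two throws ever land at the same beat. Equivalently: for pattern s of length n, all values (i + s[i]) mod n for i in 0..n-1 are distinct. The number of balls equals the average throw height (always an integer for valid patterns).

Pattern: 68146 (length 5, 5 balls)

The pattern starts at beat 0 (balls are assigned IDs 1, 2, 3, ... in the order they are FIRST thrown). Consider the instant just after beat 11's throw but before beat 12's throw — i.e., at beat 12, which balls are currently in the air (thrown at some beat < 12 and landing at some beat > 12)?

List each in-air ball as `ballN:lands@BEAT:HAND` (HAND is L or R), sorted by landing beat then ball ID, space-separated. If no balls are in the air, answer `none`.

Beat 0 (L): throw ball1 h=6 -> lands@6:L; in-air after throw: [b1@6:L]
Beat 1 (R): throw ball2 h=8 -> lands@9:R; in-air after throw: [b1@6:L b2@9:R]
Beat 2 (L): throw ball3 h=1 -> lands@3:R; in-air after throw: [b3@3:R b1@6:L b2@9:R]
Beat 3 (R): throw ball3 h=4 -> lands@7:R; in-air after throw: [b1@6:L b3@7:R b2@9:R]
Beat 4 (L): throw ball4 h=6 -> lands@10:L; in-air after throw: [b1@6:L b3@7:R b2@9:R b4@10:L]
Beat 5 (R): throw ball5 h=6 -> lands@11:R; in-air after throw: [b1@6:L b3@7:R b2@9:R b4@10:L b5@11:R]
Beat 6 (L): throw ball1 h=8 -> lands@14:L; in-air after throw: [b3@7:R b2@9:R b4@10:L b5@11:R b1@14:L]
Beat 7 (R): throw ball3 h=1 -> lands@8:L; in-air after throw: [b3@8:L b2@9:R b4@10:L b5@11:R b1@14:L]
Beat 8 (L): throw ball3 h=4 -> lands@12:L; in-air after throw: [b2@9:R b4@10:L b5@11:R b3@12:L b1@14:L]
Beat 9 (R): throw ball2 h=6 -> lands@15:R; in-air after throw: [b4@10:L b5@11:R b3@12:L b1@14:L b2@15:R]
Beat 10 (L): throw ball4 h=6 -> lands@16:L; in-air after throw: [b5@11:R b3@12:L b1@14:L b2@15:R b4@16:L]
Beat 11 (R): throw ball5 h=8 -> lands@19:R; in-air after throw: [b3@12:L b1@14:L b2@15:R b4@16:L b5@19:R]
Beat 12 (L): throw ball3 h=1 -> lands@13:R; in-air after throw: [b3@13:R b1@14:L b2@15:R b4@16:L b5@19:R]

Answer: ball1:lands@14:L ball2:lands@15:R ball4:lands@16:L ball5:lands@19:R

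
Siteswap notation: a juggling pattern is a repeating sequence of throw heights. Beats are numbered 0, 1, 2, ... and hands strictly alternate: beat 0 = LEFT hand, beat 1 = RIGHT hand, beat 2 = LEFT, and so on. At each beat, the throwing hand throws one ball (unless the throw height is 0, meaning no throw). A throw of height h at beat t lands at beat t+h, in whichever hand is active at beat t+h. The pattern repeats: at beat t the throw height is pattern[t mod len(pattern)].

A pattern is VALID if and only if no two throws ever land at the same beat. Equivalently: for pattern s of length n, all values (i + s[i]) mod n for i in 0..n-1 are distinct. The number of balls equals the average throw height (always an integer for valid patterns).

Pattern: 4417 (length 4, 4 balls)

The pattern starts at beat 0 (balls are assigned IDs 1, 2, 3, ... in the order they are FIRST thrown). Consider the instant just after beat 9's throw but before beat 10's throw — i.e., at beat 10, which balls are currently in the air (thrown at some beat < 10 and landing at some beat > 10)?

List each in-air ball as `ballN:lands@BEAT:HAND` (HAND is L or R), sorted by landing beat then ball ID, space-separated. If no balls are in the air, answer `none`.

Answer: ball1:lands@12:L ball2:lands@13:R ball4:lands@14:L

Derivation:
Beat 0 (L): throw ball1 h=4 -> lands@4:L; in-air after throw: [b1@4:L]
Beat 1 (R): throw ball2 h=4 -> lands@5:R; in-air after throw: [b1@4:L b2@5:R]
Beat 2 (L): throw ball3 h=1 -> lands@3:R; in-air after throw: [b3@3:R b1@4:L b2@5:R]
Beat 3 (R): throw ball3 h=7 -> lands@10:L; in-air after throw: [b1@4:L b2@5:R b3@10:L]
Beat 4 (L): throw ball1 h=4 -> lands@8:L; in-air after throw: [b2@5:R b1@8:L b3@10:L]
Beat 5 (R): throw ball2 h=4 -> lands@9:R; in-air after throw: [b1@8:L b2@9:R b3@10:L]
Beat 6 (L): throw ball4 h=1 -> lands@7:R; in-air after throw: [b4@7:R b1@8:L b2@9:R b3@10:L]
Beat 7 (R): throw ball4 h=7 -> lands@14:L; in-air after throw: [b1@8:L b2@9:R b3@10:L b4@14:L]
Beat 8 (L): throw ball1 h=4 -> lands@12:L; in-air after throw: [b2@9:R b3@10:L b1@12:L b4@14:L]
Beat 9 (R): throw ball2 h=4 -> lands@13:R; in-air after throw: [b3@10:L b1@12:L b2@13:R b4@14:L]
Beat 10 (L): throw ball3 h=1 -> lands@11:R; in-air after throw: [b3@11:R b1@12:L b2@13:R b4@14:L]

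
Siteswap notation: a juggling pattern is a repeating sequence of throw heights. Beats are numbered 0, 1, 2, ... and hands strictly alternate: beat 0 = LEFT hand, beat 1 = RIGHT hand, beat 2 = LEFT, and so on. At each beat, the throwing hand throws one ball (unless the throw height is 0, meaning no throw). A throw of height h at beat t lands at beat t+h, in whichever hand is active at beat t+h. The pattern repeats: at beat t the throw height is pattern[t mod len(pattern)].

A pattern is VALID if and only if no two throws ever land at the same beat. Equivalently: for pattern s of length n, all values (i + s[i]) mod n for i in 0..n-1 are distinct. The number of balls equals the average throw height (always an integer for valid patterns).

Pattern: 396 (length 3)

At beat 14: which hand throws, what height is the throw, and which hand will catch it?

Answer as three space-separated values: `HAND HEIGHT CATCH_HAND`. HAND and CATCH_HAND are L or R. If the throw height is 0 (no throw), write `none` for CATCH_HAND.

Answer: L 6 L

Derivation:
Beat 14: 14 mod 2 = 0, so hand = L
Throw height = pattern[14 mod 3] = pattern[2] = 6
Lands at beat 14+6=20, 20 mod 2 = 0, so catch hand = L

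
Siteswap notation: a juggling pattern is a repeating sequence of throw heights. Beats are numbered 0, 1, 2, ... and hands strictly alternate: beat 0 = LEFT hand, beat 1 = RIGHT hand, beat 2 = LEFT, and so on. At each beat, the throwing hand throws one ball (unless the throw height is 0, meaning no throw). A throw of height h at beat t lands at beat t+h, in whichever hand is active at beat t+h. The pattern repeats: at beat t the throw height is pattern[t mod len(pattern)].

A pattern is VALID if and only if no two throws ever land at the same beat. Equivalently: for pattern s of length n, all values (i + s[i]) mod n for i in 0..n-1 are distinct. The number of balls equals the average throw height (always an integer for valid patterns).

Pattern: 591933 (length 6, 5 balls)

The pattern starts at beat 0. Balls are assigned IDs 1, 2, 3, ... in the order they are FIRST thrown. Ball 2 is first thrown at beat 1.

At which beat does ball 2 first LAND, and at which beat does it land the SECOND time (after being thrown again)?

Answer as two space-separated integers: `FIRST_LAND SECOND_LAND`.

Beat 0 (L): throw ball1 h=5 -> lands@5:R; in-air after throw: [b1@5:R]
Beat 1 (R): throw ball2 h=9 -> lands@10:L; in-air after throw: [b1@5:R b2@10:L]
Beat 2 (L): throw ball3 h=1 -> lands@3:R; in-air after throw: [b3@3:R b1@5:R b2@10:L]
Beat 3 (R): throw ball3 h=9 -> lands@12:L; in-air after throw: [b1@5:R b2@10:L b3@12:L]
Beat 4 (L): throw ball4 h=3 -> lands@7:R; in-air after throw: [b1@5:R b4@7:R b2@10:L b3@12:L]
Beat 5 (R): throw ball1 h=3 -> lands@8:L; in-air after throw: [b4@7:R b1@8:L b2@10:L b3@12:L]
Beat 6 (L): throw ball5 h=5 -> lands@11:R; in-air after throw: [b4@7:R b1@8:L b2@10:L b5@11:R b3@12:L]
Beat 7 (R): throw ball4 h=9 -> lands@16:L; in-air after throw: [b1@8:L b2@10:L b5@11:R b3@12:L b4@16:L]
Beat 8 (L): throw ball1 h=1 -> lands@9:R; in-air after throw: [b1@9:R b2@10:L b5@11:R b3@12:L b4@16:L]
Beat 9 (R): throw ball1 h=9 -> lands@18:L; in-air after throw: [b2@10:L b5@11:R b3@12:L b4@16:L b1@18:L]
Beat 10 (L): throw ball2 h=3 -> lands@13:R; in-air after throw: [b5@11:R b3@12:L b2@13:R b4@16:L b1@18:L]
Beat 11 (R): throw ball5 h=3 -> lands@14:L; in-air after throw: [b3@12:L b2@13:R b5@14:L b4@16:L b1@18:L]
Beat 12 (L): throw ball3 h=5 -> lands@17:R; in-air after throw: [b2@13:R b5@14:L b4@16:L b3@17:R b1@18:L]
Beat 13 (R): throw ball2 h=9 -> lands@22:L; in-air after throw: [b5@14:L b4@16:L b3@17:R b1@18:L b2@22:L]
Ball 2: thrown@1 h=9 -> first land @10; rethrown@10 h=3 -> second land @13

Answer: 10 13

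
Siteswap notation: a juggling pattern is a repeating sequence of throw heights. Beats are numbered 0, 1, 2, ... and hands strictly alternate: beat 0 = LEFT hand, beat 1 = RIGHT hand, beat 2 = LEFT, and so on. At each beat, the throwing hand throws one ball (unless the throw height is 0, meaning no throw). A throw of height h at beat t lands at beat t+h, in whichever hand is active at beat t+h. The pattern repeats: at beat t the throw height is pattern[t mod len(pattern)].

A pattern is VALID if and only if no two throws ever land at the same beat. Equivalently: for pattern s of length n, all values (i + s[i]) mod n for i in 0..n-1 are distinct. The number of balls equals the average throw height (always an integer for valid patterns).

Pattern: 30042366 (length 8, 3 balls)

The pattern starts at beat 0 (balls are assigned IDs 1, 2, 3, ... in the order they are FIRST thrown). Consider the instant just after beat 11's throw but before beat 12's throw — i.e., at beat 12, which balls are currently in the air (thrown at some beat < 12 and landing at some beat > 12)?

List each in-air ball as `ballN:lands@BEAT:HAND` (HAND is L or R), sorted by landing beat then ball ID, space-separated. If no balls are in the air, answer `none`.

Beat 0 (L): throw ball1 h=3 -> lands@3:R; in-air after throw: [b1@3:R]
Beat 3 (R): throw ball1 h=4 -> lands@7:R; in-air after throw: [b1@7:R]
Beat 4 (L): throw ball2 h=2 -> lands@6:L; in-air after throw: [b2@6:L b1@7:R]
Beat 5 (R): throw ball3 h=3 -> lands@8:L; in-air after throw: [b2@6:L b1@7:R b3@8:L]
Beat 6 (L): throw ball2 h=6 -> lands@12:L; in-air after throw: [b1@7:R b3@8:L b2@12:L]
Beat 7 (R): throw ball1 h=6 -> lands@13:R; in-air after throw: [b3@8:L b2@12:L b1@13:R]
Beat 8 (L): throw ball3 h=3 -> lands@11:R; in-air after throw: [b3@11:R b2@12:L b1@13:R]
Beat 11 (R): throw ball3 h=4 -> lands@15:R; in-air after throw: [b2@12:L b1@13:R b3@15:R]
Beat 12 (L): throw ball2 h=2 -> lands@14:L; in-air after throw: [b1@13:R b2@14:L b3@15:R]

Answer: ball1:lands@13:R ball3:lands@15:R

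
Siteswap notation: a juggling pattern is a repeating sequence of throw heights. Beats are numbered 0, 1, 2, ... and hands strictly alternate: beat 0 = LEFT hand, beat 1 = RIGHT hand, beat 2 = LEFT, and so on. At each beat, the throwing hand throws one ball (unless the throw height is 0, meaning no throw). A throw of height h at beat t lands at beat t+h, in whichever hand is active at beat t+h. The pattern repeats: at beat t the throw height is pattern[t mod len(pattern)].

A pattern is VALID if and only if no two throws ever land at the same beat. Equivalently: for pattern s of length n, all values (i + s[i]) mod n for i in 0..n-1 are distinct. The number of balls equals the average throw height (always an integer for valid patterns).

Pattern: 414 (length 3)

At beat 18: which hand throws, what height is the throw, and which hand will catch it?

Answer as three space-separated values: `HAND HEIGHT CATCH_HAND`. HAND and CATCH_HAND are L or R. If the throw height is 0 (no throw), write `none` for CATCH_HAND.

Answer: L 4 L

Derivation:
Beat 18: 18 mod 2 = 0, so hand = L
Throw height = pattern[18 mod 3] = pattern[0] = 4
Lands at beat 18+4=22, 22 mod 2 = 0, so catch hand = L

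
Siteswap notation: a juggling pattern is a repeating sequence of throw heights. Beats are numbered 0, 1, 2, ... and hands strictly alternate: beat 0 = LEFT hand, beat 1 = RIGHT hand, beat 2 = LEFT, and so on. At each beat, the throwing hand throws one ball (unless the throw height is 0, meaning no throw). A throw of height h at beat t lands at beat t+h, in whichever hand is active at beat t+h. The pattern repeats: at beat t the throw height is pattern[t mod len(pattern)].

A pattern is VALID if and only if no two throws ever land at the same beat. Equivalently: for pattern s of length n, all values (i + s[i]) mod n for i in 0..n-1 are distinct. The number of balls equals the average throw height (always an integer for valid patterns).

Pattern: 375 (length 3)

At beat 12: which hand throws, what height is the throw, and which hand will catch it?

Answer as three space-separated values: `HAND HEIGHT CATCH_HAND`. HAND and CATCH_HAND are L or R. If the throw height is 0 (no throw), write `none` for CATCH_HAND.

Beat 12: 12 mod 2 = 0, so hand = L
Throw height = pattern[12 mod 3] = pattern[0] = 3
Lands at beat 12+3=15, 15 mod 2 = 1, so catch hand = R

Answer: L 3 R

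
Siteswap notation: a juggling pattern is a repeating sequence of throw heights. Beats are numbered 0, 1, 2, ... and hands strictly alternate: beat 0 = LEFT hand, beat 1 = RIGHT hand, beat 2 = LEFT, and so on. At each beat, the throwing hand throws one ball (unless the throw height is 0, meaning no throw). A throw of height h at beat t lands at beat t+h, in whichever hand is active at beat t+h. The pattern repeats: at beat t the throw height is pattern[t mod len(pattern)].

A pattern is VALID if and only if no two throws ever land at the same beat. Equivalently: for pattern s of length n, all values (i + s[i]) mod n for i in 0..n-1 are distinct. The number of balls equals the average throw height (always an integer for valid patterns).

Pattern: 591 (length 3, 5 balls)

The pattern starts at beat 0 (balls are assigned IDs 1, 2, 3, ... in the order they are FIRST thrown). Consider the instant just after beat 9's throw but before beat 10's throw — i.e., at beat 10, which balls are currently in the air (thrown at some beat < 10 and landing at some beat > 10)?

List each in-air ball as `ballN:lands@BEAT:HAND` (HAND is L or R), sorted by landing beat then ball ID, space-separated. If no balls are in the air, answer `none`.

Beat 0 (L): throw ball1 h=5 -> lands@5:R; in-air after throw: [b1@5:R]
Beat 1 (R): throw ball2 h=9 -> lands@10:L; in-air after throw: [b1@5:R b2@10:L]
Beat 2 (L): throw ball3 h=1 -> lands@3:R; in-air after throw: [b3@3:R b1@5:R b2@10:L]
Beat 3 (R): throw ball3 h=5 -> lands@8:L; in-air after throw: [b1@5:R b3@8:L b2@10:L]
Beat 4 (L): throw ball4 h=9 -> lands@13:R; in-air after throw: [b1@5:R b3@8:L b2@10:L b4@13:R]
Beat 5 (R): throw ball1 h=1 -> lands@6:L; in-air after throw: [b1@6:L b3@8:L b2@10:L b4@13:R]
Beat 6 (L): throw ball1 h=5 -> lands@11:R; in-air after throw: [b3@8:L b2@10:L b1@11:R b4@13:R]
Beat 7 (R): throw ball5 h=9 -> lands@16:L; in-air after throw: [b3@8:L b2@10:L b1@11:R b4@13:R b5@16:L]
Beat 8 (L): throw ball3 h=1 -> lands@9:R; in-air after throw: [b3@9:R b2@10:L b1@11:R b4@13:R b5@16:L]
Beat 9 (R): throw ball3 h=5 -> lands@14:L; in-air after throw: [b2@10:L b1@11:R b4@13:R b3@14:L b5@16:L]
Beat 10 (L): throw ball2 h=9 -> lands@19:R; in-air after throw: [b1@11:R b4@13:R b3@14:L b5@16:L b2@19:R]

Answer: ball1:lands@11:R ball4:lands@13:R ball3:lands@14:L ball5:lands@16:L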